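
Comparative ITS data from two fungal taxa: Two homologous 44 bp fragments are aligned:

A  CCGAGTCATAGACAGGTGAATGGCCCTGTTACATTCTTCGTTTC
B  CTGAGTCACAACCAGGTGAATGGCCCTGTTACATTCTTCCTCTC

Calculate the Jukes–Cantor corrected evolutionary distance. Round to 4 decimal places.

0.1505

The sequences differ at 6 of 44 sites (2, 9, 11, 12, 40, 42), so p = 6/44 ≈ 0.136364.
d = −(3/4) ln(1 − 4p/3) = −0.75 ln(1 − 0.181819) = −0.75 ln(0.818181)
  = −0.75 × (-0.200672) = 0.150504 substitutions/site.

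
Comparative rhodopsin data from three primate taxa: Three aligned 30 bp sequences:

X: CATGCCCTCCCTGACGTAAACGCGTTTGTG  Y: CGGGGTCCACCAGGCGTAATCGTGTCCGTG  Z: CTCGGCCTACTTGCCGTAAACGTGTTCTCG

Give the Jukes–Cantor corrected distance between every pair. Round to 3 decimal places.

d(X,Y) = 0.572, d(X,Z) = 0.441, d(Y,Z) = 0.503

X–Y: 12/30 sites differ → p = 0.4, d = −0.75 ln(1 − 0.533333) = 0.571605 ≈ 0.572.
X–Z: 10/30 sites differ → p ≈ 0.333333, d = −0.75 ln(1 − 0.444444) = 0.440839 ≈ 0.441.
Y–Z: 11/30 sites differ → p ≈ 0.366667, d = −0.75 ln(1 − 0.488889) = 0.503376 ≈ 0.503.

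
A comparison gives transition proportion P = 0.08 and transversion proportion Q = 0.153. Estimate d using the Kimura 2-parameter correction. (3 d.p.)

Under the Kimura two-parameter model, d = −½ ln(1 − 2P − Q) − ¼ ln(1 − 2Q).
1 − 2P − Q = 0.687, giving −½ ln(0.687) = 0.187710.
1 − 2Q = 0.694, giving −¼ ln(0.694) = 0.091321.
d = 0.187710 + 0.091321 = 0.279031.

0.279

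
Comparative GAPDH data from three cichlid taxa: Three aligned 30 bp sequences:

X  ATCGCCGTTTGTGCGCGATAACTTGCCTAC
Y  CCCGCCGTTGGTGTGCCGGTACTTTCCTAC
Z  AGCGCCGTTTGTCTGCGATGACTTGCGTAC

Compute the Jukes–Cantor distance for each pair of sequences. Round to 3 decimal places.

X–Y: 9/30 sites differ → p = 0.3, d = −0.75 ln(1 − 0.4) = 0.383119 ≈ 0.383.
X–Z: 5/30 sites differ → p ≈ 0.166667, d = −0.75 ln(1 − 0.222223) = 0.188487 ≈ 0.188.
Y–Z: 10/30 sites differ → p ≈ 0.333333, d = −0.75 ln(1 − 0.444444) = 0.440839 ≈ 0.441.

d(X,Y) = 0.383, d(X,Z) = 0.188, d(Y,Z) = 0.441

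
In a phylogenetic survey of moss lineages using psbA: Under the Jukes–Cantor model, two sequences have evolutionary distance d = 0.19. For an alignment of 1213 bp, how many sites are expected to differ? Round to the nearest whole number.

204

Invert JC69: p = (3/4)(1 − e^(−4d/3)) = 0.75 × (1 − e^(-0.253333)) = 0.75 × (1 − 0.776209) = 0.167843.
Expected differing sites = pL ≈ 0.167843 × 1213 = 203.593559 ≈ 204.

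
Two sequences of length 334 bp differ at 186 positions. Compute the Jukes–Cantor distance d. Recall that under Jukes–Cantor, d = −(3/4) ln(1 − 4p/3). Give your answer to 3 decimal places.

1.018

p = 186/334 ≈ 0.556886.
d = −(3/4) ln(1 − 4p/3) = −0.75 ln(1 − 0.742515) = −0.75 ln(0.257485)
  = −0.75 × (-1.356794) = 1.017596 substitutions/site.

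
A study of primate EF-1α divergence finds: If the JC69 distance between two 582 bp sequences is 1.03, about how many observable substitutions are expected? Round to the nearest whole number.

326

Invert JC69: p = (3/4)(1 − e^(−4d/3)) = 0.75 × (1 − e^(-1.373333)) = 0.75 × (1 − 0.253261) = 0.560054.
Expected differing sites = pL ≈ 0.560054 × 582 = 325.951428 ≈ 326.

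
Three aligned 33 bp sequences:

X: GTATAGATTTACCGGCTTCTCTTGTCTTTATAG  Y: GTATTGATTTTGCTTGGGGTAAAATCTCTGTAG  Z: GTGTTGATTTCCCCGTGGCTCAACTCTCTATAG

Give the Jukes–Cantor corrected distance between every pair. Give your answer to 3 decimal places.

d(X,Y) = 0.699, d(X,Z) = 0.441, d(Y,Z) = 0.388

X–Y: 15/33 sites differ → p ≈ 0.454545, d = −0.75 ln(1 − 0.60606) = 0.698667 ≈ 0.699.
X–Z: 11/33 sites differ → p ≈ 0.333333, d = −0.75 ln(1 − 0.444444) = 0.440839 ≈ 0.441.
Y–Z: 10/33 sites differ → p ≈ 0.30303, d = −0.75 ln(1 − 0.40404) = 0.388186 ≈ 0.388.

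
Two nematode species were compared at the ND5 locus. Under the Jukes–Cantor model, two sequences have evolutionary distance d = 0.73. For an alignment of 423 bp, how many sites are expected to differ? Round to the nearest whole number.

Invert JC69: p = (3/4)(1 − e^(−4d/3)) = 0.75 × (1 − e^(-0.973333)) = 0.75 × (1 − 0.377822) = 0.466634.
Expected differing sites = pL ≈ 0.466634 × 423 = 197.386182 ≈ 197.

197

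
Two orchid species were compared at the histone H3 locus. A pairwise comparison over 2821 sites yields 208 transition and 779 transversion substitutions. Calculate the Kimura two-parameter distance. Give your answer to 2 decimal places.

P = 208/2821 ≈ 0.073733 and Q = 779/2821 ≈ 0.276143.
Under the Kimura two-parameter model, d = −½ ln(1 − 2P − Q) − ¼ ln(1 − 2Q).
1 − 2P − Q = 0.576391, giving −½ ln(0.576391) = 0.275485.
1 − 2Q = 0.447714, giving −¼ ln(0.447714) = 0.200900.
d = 0.275485 + 0.200900 = 0.476385.

0.48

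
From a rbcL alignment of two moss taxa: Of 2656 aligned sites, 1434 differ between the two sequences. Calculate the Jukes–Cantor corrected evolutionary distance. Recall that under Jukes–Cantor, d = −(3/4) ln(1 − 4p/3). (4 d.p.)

p = 1434/2656 ≈ 0.53991.
d = −(3/4) ln(1 − 4p/3) = −0.75 ln(1 − 0.71988) = −0.75 ln(0.28012)
  = −0.75 × (-1.272537) = 0.954403 substitutions/site.

0.9544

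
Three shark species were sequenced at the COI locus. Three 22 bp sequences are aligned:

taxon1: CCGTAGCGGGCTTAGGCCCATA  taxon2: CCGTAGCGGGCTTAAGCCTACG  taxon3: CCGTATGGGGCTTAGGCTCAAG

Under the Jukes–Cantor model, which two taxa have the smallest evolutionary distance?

taxon1–taxon2: 4/22 differ, p = 0.182, d = 0.208.
taxon1–taxon3: 5/22 differ, p = 0.227, d = 0.271.
taxon2–taxon3: 6/22 differ, p = 0.273, d = 0.339.
The smallest distance is between taxon1 and taxon2.

taxon1 and taxon2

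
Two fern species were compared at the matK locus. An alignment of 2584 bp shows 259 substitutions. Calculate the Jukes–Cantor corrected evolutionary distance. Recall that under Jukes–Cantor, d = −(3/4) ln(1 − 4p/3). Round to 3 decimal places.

p = 259/2584 ≈ 0.100232.
d = −(3/4) ln(1 − 4p/3) = −0.75 ln(1 − 0.133643) = −0.75 ln(0.866357)
  = −0.75 × (-0.143458) = 0.107594 substitutions/site.

0.108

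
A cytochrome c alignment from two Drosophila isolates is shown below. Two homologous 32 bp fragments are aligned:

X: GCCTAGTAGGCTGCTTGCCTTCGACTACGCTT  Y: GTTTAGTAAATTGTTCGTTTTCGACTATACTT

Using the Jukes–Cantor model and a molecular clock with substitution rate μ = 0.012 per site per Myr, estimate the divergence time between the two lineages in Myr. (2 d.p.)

The sequences differ at 11 of 32 sites, so p = 11/32 = 0.34375.
d = −(3/4) ln(1 − 4p/3) = −0.75 ln(1 − 0.458333) = −0.75 ln(0.541667)
  = −0.75 × (-0.613104) = 0.459828 substitutions/site.
Under a molecular clock d = 2μt, so t = d/(2μ) = 0.459828 / (2 × 0.012) = 19.16 Myr.

19.16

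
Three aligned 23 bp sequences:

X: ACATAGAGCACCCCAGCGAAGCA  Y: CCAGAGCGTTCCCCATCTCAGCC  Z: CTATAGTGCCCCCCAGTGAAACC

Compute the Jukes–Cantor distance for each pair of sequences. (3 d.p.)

d(X,Y) = 0.553, d(X,Z) = 0.390, d(Y,Z) = 0.650

X–Y: 9/23 sites differ → p ≈ 0.391304, d = −0.75 ln(1 − 0.521739) = 0.553199 ≈ 0.553.
X–Z: 7/23 sites differ → p ≈ 0.304348, d = −0.75 ln(1 − 0.405797) = 0.390401 ≈ 0.390.
Y–Z: 10/23 sites differ → p ≈ 0.434783, d = −0.75 ln(1 − 0.579711) = 0.650110 ≈ 0.650.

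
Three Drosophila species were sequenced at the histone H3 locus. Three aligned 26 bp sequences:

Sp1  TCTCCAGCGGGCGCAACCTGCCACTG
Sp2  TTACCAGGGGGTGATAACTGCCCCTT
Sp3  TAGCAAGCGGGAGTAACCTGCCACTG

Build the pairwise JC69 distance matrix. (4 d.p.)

d(Sp1,Sp2) = 0.4643, d(Sp1,Sp3) = 0.2222, d(Sp2,Sp3) = 0.5393

Sp1–Sp2: 9/26 sites differ → p ≈ 0.346154, d = −0.75 ln(1 − 0.461539) = 0.464280 ≈ 0.4643.
Sp1–Sp3: 5/26 sites differ → p ≈ 0.192308, d = −0.75 ln(1 − 0.256411) = 0.222200 ≈ 0.2222.
Sp2–Sp3: 10/26 sites differ → p ≈ 0.384615, d = −0.75 ln(1 − 0.51282) = 0.539341 ≈ 0.5393.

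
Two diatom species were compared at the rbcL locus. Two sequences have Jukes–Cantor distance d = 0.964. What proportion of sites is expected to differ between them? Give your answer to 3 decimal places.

0.543

p = (3/4)(1 − e^(−4d/3)) = 0.75 × (1 − e^(-1.285333)) = 0.75 × (1 − 0.276558) = 0.542582.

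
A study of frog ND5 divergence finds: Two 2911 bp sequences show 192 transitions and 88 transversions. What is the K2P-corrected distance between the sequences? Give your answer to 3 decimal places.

P = 192/2911 ≈ 0.065957 and Q = 88/2911 ≈ 0.03023.
Under the Kimura two-parameter model, d = −½ ln(1 − 2P − Q) − ¼ ln(1 − 2Q).
1 − 2P − Q = 0.837856, giving −½ ln(0.837856) = 0.088455.
1 − 2Q = 0.93954, giving −¼ ln(0.93954) = 0.015591.
d = 0.088455 + 0.015591 = 0.104046.

0.104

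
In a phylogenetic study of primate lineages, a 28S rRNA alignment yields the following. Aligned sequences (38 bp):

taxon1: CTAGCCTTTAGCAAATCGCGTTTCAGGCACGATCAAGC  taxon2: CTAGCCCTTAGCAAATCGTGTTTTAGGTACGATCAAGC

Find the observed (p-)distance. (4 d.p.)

0.1053

The sequences differ at 4 of 38 positions (sites 7, 19, 24, 28).
p = 4/38 = 0.105263… ≈ 0.1053 (to 4 d.p.).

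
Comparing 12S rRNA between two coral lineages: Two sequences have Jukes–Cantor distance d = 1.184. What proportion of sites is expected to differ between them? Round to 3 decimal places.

p = (3/4)(1 − e^(−4d/3)) = 0.75 × (1 − e^(-1.578667)) = 0.75 × (1 − 0.206250) = 0.595313.

0.595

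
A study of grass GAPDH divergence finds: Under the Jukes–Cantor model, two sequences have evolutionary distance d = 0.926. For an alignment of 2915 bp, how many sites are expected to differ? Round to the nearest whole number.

Invert JC69: p = (3/4)(1 − e^(−4d/3)) = 0.75 × (1 − e^(-1.234667)) = 0.75 × (1 − 0.290932) = 0.531801.
Expected differing sites = pL ≈ 0.531801 × 2915 = 1550.199915 ≈ 1550.

1550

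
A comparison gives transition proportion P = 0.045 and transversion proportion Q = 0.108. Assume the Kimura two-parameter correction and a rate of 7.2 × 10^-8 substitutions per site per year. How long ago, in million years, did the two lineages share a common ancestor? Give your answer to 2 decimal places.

1.19

Under the Kimura two-parameter model, d = −½ ln(1 − 2P − Q) − ¼ ln(1 − 2Q).
1 − 2P − Q = 0.802, giving −½ ln(0.802) = 0.110323.
1 − 2Q = 0.784, giving −¼ ln(0.784) = 0.060837.
d = 0.110323 + 0.060837 = 0.171160.
Under a molecular clock d = 2μt, so t = d/(2μ) = 0.171160 / (2 × 7.2 × 10^-8) = 1.19 million years.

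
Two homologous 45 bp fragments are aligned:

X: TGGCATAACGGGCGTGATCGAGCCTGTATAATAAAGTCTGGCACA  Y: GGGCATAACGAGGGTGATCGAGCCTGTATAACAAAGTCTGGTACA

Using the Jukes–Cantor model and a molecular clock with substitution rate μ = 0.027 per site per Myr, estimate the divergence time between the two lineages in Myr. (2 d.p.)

The sequences differ at 5 of 45 sites (1, 11, 13, 32, 42), so p = 5/45 ≈ 0.111111.
d = −(3/4) ln(1 − 4p/3) = −0.75 ln(1 − 0.148148) = −0.75 ln(0.851852)
  = −0.75 × (-0.160342) = 0.120257 substitutions/site.
Under a molecular clock d = 2μt, so t = d/(2μ) = 0.120257 / (2 × 0.027) = 2.23 Myr.

2.23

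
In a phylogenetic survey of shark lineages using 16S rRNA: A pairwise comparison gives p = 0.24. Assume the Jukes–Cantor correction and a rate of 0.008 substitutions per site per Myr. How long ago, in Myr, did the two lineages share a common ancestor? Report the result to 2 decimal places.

d = −(3/4) ln(1 − 4p/3) = −0.75 ln(1 − 0.32) = −0.75 ln(0.68)
  = −0.75 × (-0.385662) = 0.289247 substitutions/site.
Under a molecular clock d = 2μt, so t = d/(2μ) = 0.289247 / (2 × 0.008) = 18.08 Myr.

18.08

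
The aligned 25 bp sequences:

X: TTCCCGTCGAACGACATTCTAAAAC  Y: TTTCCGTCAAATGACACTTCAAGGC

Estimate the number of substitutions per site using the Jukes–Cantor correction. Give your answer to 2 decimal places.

The sequences differ at 8 of 25 sites (3, 9, 12, 17, 19, 20, 23, 24), so p = 8/25 = 0.32.
d = −(3/4) ln(1 − 4p/3) = −0.75 ln(1 − 0.426667) = −0.75 ln(0.573333)
  = −0.75 × (-0.556289) = 0.417217 substitutions/site.

0.42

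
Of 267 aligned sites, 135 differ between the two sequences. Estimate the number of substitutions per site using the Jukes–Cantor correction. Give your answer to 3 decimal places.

0.841

p = 135/267 ≈ 0.505618.
d = −(3/4) ln(1 − 4p/3) = −0.75 ln(1 − 0.674157) = −0.75 ln(0.325843)
  = −0.75 × (-1.121340) = 0.841005 substitutions/site.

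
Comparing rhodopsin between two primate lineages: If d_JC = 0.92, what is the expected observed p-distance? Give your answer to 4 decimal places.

0.5300

p = (3/4)(1 − e^(−4d/3)) = 0.75 × (1 − e^(-1.226667)) = 0.75 × (1 − 0.293268) = 0.530049.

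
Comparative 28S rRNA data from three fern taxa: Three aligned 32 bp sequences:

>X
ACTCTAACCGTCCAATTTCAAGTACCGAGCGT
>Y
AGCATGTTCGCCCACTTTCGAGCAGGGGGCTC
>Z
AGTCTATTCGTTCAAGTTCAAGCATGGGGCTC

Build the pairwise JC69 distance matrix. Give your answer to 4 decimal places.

d(X,Y) = 0.7356, d(X,Z) = 0.4598, d(Y,Z) = 0.3525

X–Y: 15/32 sites differ → p = 0.46875, d = −0.75 ln(1 − 0.625) = 0.735622 ≈ 0.7356.
X–Z: 11/32 sites differ → p = 0.34375, d = −0.75 ln(1 − 0.458333) = 0.459828 ≈ 0.4598.
Y–Z: 9/32 sites differ → p = 0.28125, d = −0.75 ln(1 − 0.375) = 0.352503 ≈ 0.3525.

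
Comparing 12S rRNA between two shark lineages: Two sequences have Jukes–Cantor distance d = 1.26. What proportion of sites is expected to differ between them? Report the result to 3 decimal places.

p = (3/4)(1 − e^(−4d/3)) = 0.75 × (1 − e^(-1.68)) = 0.75 × (1 − 0.186374) = 0.610220.

0.610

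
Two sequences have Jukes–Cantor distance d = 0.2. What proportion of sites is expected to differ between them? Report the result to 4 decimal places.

p = (3/4)(1 − e^(−4d/3)) = 0.75 × (1 − e^(-0.266667)) = 0.75 × (1 − 0.765928) = 0.175554.

0.1756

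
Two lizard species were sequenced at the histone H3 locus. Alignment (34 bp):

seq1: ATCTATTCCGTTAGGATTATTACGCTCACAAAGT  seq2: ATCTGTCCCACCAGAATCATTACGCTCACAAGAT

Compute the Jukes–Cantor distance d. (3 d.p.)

0.326

The sequences differ at 9 of 34 sites (5, 7, 10, 11, 12, 15, 18, 32, 33), so p = 9/34 ≈ 0.264706.
d = −(3/4) ln(1 − 4p/3) = −0.75 ln(1 − 0.352941) = −0.75 ln(0.647059)
  = −0.75 × (-0.435318) = 0.326489 substitutions/site.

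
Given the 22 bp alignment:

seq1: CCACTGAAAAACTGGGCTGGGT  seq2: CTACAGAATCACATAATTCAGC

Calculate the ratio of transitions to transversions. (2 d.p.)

1.00

Transitions are A↔G and C↔T; transversions are all other mismatches.
Transitions: 6. Transversions: 6.
R = 6/6 = 1.00.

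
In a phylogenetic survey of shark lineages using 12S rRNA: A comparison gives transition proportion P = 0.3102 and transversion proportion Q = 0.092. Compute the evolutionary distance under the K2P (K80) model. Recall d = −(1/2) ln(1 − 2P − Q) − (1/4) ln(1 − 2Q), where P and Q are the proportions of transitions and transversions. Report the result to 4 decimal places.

Under the Kimura two-parameter model, d = −½ ln(1 − 2P − Q) − ¼ ln(1 − 2Q).
1 − 2P − Q = 0.2876, giving −½ ln(0.2876) = 0.623092.
1 − 2Q = 0.816, giving −¼ ln(0.816) = 0.050835.
d = 0.623092 + 0.050835 = 0.673927.

0.6739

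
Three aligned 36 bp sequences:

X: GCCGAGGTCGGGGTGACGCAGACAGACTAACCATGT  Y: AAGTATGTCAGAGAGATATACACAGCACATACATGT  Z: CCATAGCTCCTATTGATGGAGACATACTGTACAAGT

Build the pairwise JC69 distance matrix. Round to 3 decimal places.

X–Y: 17/36 sites differ → p ≈ 0.472222, d = −0.75 ln(1 − 0.629629) = 0.744938 ≈ 0.745.
X–Z: 15/36 sites differ → p ≈ 0.416667, d = −0.75 ln(1 − 0.555556) = 0.608198 ≈ 0.608.
Y–Z: 18/36 sites differ → p = 0.5, d = −0.75 ln(1 − 0.666667) = 0.823960 ≈ 0.824.

d(X,Y) = 0.745, d(X,Z) = 0.608, d(Y,Z) = 0.824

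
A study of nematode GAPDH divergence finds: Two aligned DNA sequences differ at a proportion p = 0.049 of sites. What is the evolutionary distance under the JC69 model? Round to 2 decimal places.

0.05

d = −(3/4) ln(1 − 4p/3) = −0.75 ln(1 − 0.065333) = −0.75 ln(0.934667)
  = −0.75 × (-0.067565) = 0.050674 substitutions/site.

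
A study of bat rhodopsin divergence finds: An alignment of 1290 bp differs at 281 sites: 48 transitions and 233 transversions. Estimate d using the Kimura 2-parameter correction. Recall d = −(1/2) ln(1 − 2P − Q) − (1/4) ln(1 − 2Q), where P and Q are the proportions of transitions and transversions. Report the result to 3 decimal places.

P = 48/1290 ≈ 0.037209 and Q = 233/1290 ≈ 0.18062.
Under the Kimura two-parameter model, d = −½ ln(1 − 2P − Q) − ¼ ln(1 − 2Q).
1 − 2P − Q = 0.744962, giving −½ ln(0.744962) = 0.147211.
1 − 2Q = 0.63876, giving −¼ ln(0.63876) = 0.112057.
d = 0.147211 + 0.112057 = 0.259268.

0.259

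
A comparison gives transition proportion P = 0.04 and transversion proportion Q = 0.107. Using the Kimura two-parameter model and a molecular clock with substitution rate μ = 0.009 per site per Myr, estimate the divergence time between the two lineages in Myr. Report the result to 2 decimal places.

Under the Kimura two-parameter model, d = −½ ln(1 − 2P − Q) − ¼ ln(1 − 2Q).
1 − 2P − Q = 0.813, giving −½ ln(0.813) = 0.103512.
1 − 2Q = 0.786, giving −¼ ln(0.786) = 0.060200.
d = 0.103512 + 0.060200 = 0.163712.
Under a molecular clock d = 2μt, so t = d/(2μ) = 0.163712 / (2 × 0.009) = 9.10 Myr.

9.10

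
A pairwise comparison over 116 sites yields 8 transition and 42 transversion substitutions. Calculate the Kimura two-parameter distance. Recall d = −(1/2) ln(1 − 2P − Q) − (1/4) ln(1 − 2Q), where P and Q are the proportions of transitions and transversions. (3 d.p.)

P = 8/116 ≈ 0.068966 and Q = 42/116 ≈ 0.362069.
Under the Kimura two-parameter model, d = −½ ln(1 − 2P − Q) − ¼ ln(1 − 2Q).
1 − 2P − Q = 0.499999, giving −½ ln(0.499999) = 0.346575.
1 − 2Q = 0.275862, giving −¼ ln(0.275862) = 0.321964.
d = 0.346575 + 0.321964 = 0.668539.

0.669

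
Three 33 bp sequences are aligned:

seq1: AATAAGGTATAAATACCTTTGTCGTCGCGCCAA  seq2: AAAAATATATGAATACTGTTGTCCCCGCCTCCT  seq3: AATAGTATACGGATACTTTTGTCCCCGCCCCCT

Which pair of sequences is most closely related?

seq1–seq2: 12/33 differ, p = 0.364, d = 0.497.
seq1–seq3: 12/33 differ, p = 0.364, d = 0.497.
seq2–seq3: 6/33 differ, p = 0.182, d = 0.208.
The smallest distance is between seq2 and seq3.

seq2 and seq3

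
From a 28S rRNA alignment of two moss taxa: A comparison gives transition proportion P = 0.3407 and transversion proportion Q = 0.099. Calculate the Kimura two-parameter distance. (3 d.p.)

Under the Kimura two-parameter model, d = −½ ln(1 − 2P − Q) − ¼ ln(1 − 2Q).
1 − 2P − Q = 0.2196, giving −½ ln(0.2196) = 0.757974.
1 − 2Q = 0.802, giving −¼ ln(0.802) = 0.055162.
d = 0.757974 + 0.055162 = 0.813136.

0.813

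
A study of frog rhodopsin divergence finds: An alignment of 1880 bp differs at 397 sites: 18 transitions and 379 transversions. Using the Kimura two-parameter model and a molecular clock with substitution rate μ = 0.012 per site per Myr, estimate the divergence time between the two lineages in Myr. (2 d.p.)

10.57

P = 18/1880 ≈ 0.009574 and Q = 379/1880 ≈ 0.201596.
Under the Kimura two-parameter model, d = −½ ln(1 − 2P − Q) − ¼ ln(1 − 2Q).
1 − 2P − Q = 0.779256, giving −½ ln(0.779256) = 0.124708.
1 − 2Q = 0.596808, giving −¼ ln(0.596808) = 0.129040.
d = 0.124708 + 0.129040 = 0.253748.
Under a molecular clock d = 2μt, so t = d/(2μ) = 0.253748 / (2 × 0.012) = 10.57 Myr.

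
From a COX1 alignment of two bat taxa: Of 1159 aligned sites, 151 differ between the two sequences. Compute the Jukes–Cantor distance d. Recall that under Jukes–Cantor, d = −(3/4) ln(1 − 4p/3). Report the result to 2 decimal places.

p = 151/1159 ≈ 0.130285.
d = −(3/4) ln(1 − 4p/3) = −0.75 ln(1 − 0.173713) = −0.75 ln(0.826287)
  = −0.75 × (-0.190813) = 0.143110 substitutions/site.

0.14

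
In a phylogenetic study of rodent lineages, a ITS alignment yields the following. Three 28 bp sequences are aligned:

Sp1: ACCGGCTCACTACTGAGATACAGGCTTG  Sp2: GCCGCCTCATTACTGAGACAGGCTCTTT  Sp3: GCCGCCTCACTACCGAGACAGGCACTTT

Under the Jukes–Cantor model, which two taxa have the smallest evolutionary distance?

Sp1–Sp2: 9/28 differ, p = 0.321, d = 0.420.
Sp1–Sp3: 9/28 differ, p = 0.321, d = 0.420.
Sp2–Sp3: 3/28 differ, p = 0.107, d = 0.116.
The smallest distance is between Sp2 and Sp3.

Sp2 and Sp3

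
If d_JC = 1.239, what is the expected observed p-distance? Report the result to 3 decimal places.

0.606

p = (3/4)(1 − e^(−4d/3)) = 0.75 × (1 − e^(-1.652)) = 0.75 × (1 − 0.191666) = 0.606251.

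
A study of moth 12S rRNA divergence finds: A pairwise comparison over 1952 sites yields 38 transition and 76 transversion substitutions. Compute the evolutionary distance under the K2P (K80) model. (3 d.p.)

P = 38/1952 ≈ 0.019467 and Q = 76/1952 ≈ 0.038934.
Under the Kimura two-parameter model, d = −½ ln(1 − 2P − Q) − ¼ ln(1 − 2Q).
1 − 2P − Q = 0.922132, giving −½ ln(0.922132) = 0.040533.
1 − 2Q = 0.922132, giving −¼ ln(0.922132) = 0.020267.
d = 0.040533 + 0.020267 = 0.060800.

0.061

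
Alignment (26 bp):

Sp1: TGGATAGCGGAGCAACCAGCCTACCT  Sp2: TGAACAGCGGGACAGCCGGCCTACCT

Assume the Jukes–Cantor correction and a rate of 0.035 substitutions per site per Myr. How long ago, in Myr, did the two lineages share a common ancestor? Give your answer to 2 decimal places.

3.94

The sequences differ at 6 of 26 sites (3, 5, 11, 12, 15, 18), so p = 6/26 ≈ 0.230769.
d = −(3/4) ln(1 − 4p/3) = −0.75 ln(1 − 0.307692) = −0.75 ln(0.692308)
  = −0.75 × (-0.367724) = 0.275793 substitutions/site.
Under a molecular clock d = 2μt, so t = d/(2μ) = 0.275793 / (2 × 0.035) = 3.94 Myr.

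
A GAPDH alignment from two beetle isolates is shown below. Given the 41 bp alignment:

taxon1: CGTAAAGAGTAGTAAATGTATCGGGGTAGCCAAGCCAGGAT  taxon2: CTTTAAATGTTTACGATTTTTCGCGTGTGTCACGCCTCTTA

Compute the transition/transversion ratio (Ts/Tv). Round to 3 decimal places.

Transitions are A↔G and C↔T; transversions are all other mismatches.
Transitions: 3. Transversions: 19.
R = 3/19 = 0.157894… ≈ 0.158 (to 3 d.p.).

0.158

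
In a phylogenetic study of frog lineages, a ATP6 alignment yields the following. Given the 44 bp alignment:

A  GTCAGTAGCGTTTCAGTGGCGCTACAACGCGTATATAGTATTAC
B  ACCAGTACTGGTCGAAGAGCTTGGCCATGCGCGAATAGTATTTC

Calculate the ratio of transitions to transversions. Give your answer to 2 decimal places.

1.22

Transitions are A↔G and C↔T; transversions are all other mismatches.
Transitions: 11. Transversions: 9.
R = 11/9 = 1.222222… ≈ 1.22 (to 2 d.p.).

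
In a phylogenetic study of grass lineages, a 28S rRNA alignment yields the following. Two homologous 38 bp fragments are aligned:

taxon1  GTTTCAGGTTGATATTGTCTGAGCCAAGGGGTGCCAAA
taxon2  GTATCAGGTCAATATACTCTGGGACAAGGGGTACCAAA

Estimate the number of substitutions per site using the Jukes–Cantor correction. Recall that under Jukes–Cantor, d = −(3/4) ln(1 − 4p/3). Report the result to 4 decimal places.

0.2471

The sequences differ at 8 of 38 sites (3, 10, 11, 16, 17, 22, 24, 33), so p = 8/38 ≈ 0.210526.
d = −(3/4) ln(1 − 4p/3) = −0.75 ln(1 − 0.280701) = −0.75 ln(0.719299)
  = −0.75 × (-0.329478) = 0.247109 substitutions/site.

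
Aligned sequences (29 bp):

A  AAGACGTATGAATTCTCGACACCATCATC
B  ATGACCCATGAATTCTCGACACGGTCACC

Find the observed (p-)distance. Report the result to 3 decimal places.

The sequences differ at 6 of 29 positions (sites 2, 6, 7, 23, 24, 28).
p = 6/29 = 0.206896… ≈ 0.207 (to 3 d.p.).

0.207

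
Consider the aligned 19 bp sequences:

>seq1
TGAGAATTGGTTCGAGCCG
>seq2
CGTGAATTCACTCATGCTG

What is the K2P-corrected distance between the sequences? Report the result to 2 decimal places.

Of 19 sites, 5 differences are transitions and 3 are transversions, so P = 5/19 ≈ 0.263158 and Q = 3/19 ≈ 0.157895.
Under the Kimura two-parameter model, d = −½ ln(1 − 2P − Q) − ¼ ln(1 − 2Q).
1 − 2P − Q = 0.315789, giving −½ ln(0.315789) = 0.576341.
1 − 2Q = 0.68421, giving −¼ ln(0.68421) = 0.094873.
d = 0.576341 + 0.094873 = 0.671214.

0.67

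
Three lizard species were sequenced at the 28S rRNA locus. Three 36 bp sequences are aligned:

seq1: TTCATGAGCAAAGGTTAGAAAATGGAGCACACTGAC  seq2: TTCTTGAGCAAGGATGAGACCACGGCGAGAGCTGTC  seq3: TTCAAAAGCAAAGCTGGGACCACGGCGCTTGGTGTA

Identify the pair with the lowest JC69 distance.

seq2 and seq3

seq1–seq2: 13/36 differ, p = 0.361, d = 0.493.
seq1–seq3: 15/36 differ, p = 0.417, d = 0.608.
seq2–seq3: 11/36 differ, p = 0.306, d = 0.392.
The smallest distance is between seq2 and seq3.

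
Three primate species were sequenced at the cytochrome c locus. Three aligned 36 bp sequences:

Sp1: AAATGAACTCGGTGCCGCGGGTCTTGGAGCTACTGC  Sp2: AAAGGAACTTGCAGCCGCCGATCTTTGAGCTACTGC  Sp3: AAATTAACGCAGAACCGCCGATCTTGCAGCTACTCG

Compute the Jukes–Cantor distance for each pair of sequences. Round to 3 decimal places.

Sp1–Sp2: 7/36 sites differ → p ≈ 0.194444, d = −0.75 ln(1 − 0.259259) = 0.225078 ≈ 0.225.
Sp1–Sp3: 10/36 sites differ → p ≈ 0.277778, d = −0.75 ln(1 − 0.370371) = 0.346968 ≈ 0.347.
Sp2–Sp3: 11/36 sites differ → p ≈ 0.305556, d = −0.75 ln(1 − 0.407408) = 0.392437 ≈ 0.392.

d(Sp1,Sp2) = 0.225, d(Sp1,Sp3) = 0.347, d(Sp2,Sp3) = 0.392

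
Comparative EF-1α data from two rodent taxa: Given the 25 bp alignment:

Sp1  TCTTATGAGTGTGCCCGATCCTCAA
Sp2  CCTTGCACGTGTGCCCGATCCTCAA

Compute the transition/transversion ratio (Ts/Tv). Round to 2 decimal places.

4.00

Transitions are A↔G and C↔T; transversions are all other mismatches.
Transitions: 4. Transversions: 1.
R = 4/1 = 4.00.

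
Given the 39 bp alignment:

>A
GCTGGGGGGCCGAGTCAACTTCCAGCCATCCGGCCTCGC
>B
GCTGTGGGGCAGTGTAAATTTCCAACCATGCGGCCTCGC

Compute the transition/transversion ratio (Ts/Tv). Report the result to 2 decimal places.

Transitions are A↔G and C↔T; transversions are all other mismatches.
Transitions: 2. Transversions: 5.
R = 2/5 = 0.40.

0.40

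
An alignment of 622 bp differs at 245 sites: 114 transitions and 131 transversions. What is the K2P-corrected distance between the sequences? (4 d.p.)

P = 114/622 ≈ 0.18328 and Q = 131/622 ≈ 0.210611.
Under the Kimura two-parameter model, d = −½ ln(1 − 2P − Q) − ¼ ln(1 − 2Q).
1 − 2P − Q = 0.422829, giving −½ ln(0.422829) = 0.430394.
1 − 2Q = 0.578778, giving −¼ ln(0.578778) = 0.136709.
d = 0.430394 + 0.136709 = 0.567103.

0.5671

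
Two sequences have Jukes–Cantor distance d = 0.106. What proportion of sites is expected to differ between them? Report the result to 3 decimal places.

p = (3/4)(1 − e^(−4d/3)) = 0.75 × (1 − e^(-0.141333)) = 0.75 × (1 − 0.868200) = 0.098850.

0.099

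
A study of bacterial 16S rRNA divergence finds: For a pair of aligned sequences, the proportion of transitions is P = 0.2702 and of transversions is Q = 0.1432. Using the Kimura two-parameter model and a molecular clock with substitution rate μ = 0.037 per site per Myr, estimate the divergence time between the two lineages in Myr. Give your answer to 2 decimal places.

Under the Kimura two-parameter model, d = −½ ln(1 − 2P − Q) − ¼ ln(1 − 2Q).
1 − 2P − Q = 0.3164, giving −½ ln(0.3164) = 0.575374.
1 − 2Q = 0.7136, giving −¼ ln(0.7136) = 0.084358.
d = 0.575374 + 0.084358 = 0.659732.
Under a molecular clock d = 2μt, so t = d/(2μ) = 0.659732 / (2 × 0.037) = 8.92 Myr.

8.92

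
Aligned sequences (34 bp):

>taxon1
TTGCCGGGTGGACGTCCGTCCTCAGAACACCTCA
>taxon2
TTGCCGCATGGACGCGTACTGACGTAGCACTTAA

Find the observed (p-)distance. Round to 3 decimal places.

The sequences differ at 15 of 34 positions.
p = 15/34 = 0.441176… ≈ 0.441 (to 3 d.p.).

0.441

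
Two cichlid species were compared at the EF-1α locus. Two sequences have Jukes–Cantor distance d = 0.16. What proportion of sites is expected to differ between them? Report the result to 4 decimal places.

p = (3/4)(1 − e^(−4d/3)) = 0.75 × (1 − e^(-0.213333)) = 0.75 × (1 − 0.807887) = 0.144085.

0.1441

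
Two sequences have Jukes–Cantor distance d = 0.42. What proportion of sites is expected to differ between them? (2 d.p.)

0.32

p = (3/4)(1 − e^(−4d/3)) = 0.75 × (1 − e^(-0.56)) = 0.75 × (1 − 0.571209) = 0.321593.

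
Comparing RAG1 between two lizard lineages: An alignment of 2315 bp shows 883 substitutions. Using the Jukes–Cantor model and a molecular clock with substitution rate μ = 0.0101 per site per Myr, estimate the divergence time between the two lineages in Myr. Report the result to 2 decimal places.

26.38

p = 883/2315 ≈ 0.381425.
d = −(3/4) ln(1 − 4p/3) = −0.75 ln(1 − 0.508567) = −0.75 ln(0.491433)
  = −0.75 × (-0.710430) = 0.532823 substitutions/site.
Under a molecular clock d = 2μt, so t = d/(2μ) = 0.532823 / (2 × 0.0101) = 26.38 Myr.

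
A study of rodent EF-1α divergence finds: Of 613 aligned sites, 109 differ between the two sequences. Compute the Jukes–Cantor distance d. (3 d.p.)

p = 109/613 ≈ 0.177814.
d = −(3/4) ln(1 − 4p/3) = −0.75 ln(1 − 0.237085) = −0.75 ln(0.762915)
  = −0.75 × (-0.270609) = 0.202957 substitutions/site.

0.203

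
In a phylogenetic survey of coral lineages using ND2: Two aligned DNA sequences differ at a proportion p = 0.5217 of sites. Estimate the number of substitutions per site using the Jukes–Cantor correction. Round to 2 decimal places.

0.89

d = −(3/4) ln(1 − 4p/3) = −0.75 ln(1 − 0.6956) = −0.75 ln(0.3044)
  = −0.75 × (-1.189413) = 0.892060 substitutions/site.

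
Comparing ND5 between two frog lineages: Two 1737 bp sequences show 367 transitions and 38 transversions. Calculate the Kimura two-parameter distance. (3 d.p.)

P = 367/1737 ≈ 0.211284 and Q = 38/1737 ≈ 0.021877.
Under the Kimura two-parameter model, d = −½ ln(1 − 2P − Q) − ¼ ln(1 − 2Q).
1 − 2P − Q = 0.555555, giving −½ ln(0.555555) = 0.293894.
1 − 2Q = 0.956246, giving −¼ ln(0.956246) = 0.011185.
d = 0.293894 + 0.011185 = 0.305079.

0.305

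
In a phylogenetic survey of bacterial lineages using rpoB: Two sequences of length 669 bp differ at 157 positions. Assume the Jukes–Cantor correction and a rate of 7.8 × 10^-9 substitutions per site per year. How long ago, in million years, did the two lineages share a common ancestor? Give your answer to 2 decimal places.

18.04

p = 157/669 ≈ 0.234679.
d = −(3/4) ln(1 − 4p/3) = −0.75 ln(1 − 0.312905) = −0.75 ln(0.687095)
  = −0.75 × (-0.375283) = 0.281462 substitutions/site.
Under a molecular clock d = 2μt, so t = d/(2μ) = 0.281462 / (2 × 7.8 × 10^-9) = 18.04 million years.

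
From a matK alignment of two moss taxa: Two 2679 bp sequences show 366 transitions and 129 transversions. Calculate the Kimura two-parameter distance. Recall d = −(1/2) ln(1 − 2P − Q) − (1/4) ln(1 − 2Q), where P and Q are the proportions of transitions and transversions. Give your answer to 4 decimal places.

0.2192

P = 366/2679 ≈ 0.136618 and Q = 129/2679 ≈ 0.048152.
Under the Kimura two-parameter model, d = −½ ln(1 − 2P − Q) − ¼ ln(1 − 2Q).
1 − 2P − Q = 0.678612, giving −½ ln(0.678612) = 0.193853.
1 − 2Q = 0.903696, giving −¼ ln(0.903696) = 0.025316.
d = 0.193853 + 0.025316 = 0.219169.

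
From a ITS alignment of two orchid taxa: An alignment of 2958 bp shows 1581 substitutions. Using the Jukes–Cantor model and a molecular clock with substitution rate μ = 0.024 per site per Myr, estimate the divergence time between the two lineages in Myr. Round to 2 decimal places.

19.48

p = 1581/2958 ≈ 0.534483.
d = −(3/4) ln(1 − 4p/3) = −0.75 ln(1 − 0.712644) = −0.75 ln(0.287356)
  = −0.75 × (-1.247033) = 0.935275 substitutions/site.
Under a molecular clock d = 2μt, so t = d/(2μ) = 0.935275 / (2 × 0.024) = 19.48 Myr.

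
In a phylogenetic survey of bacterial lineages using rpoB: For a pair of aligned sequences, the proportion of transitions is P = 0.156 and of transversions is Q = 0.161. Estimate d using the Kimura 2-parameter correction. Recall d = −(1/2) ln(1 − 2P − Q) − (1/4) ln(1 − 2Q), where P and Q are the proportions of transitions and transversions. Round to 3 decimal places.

Under the Kimura two-parameter model, d = −½ ln(1 − 2P − Q) − ¼ ln(1 − 2Q).
1 − 2P − Q = 0.527, giving −½ ln(0.527) = 0.320277.
1 − 2Q = 0.678, giving −¼ ln(0.678) = 0.097152.
d = 0.320277 + 0.097152 = 0.417429.

0.417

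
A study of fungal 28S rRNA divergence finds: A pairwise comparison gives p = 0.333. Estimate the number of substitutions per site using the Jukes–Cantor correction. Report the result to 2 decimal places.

d = −(3/4) ln(1 − 4p/3) = −0.75 ln(1 − 0.444) = −0.75 ln(0.556)
  = −0.75 × (-0.586987) = 0.440240 substitutions/site.

0.44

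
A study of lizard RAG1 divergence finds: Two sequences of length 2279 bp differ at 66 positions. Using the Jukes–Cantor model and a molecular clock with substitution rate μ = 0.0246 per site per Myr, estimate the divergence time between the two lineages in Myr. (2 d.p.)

p = 66/2279 ≈ 0.02896.
d = −(3/4) ln(1 − 4p/3) = −0.75 ln(1 − 0.038613) = −0.75 ln(0.961387)
  = −0.75 × (-0.039378) = 0.029534 substitutions/site.
Under a molecular clock d = 2μt, so t = d/(2μ) = 0.029534 / (2 × 0.0246) = 0.60 Myr.

0.60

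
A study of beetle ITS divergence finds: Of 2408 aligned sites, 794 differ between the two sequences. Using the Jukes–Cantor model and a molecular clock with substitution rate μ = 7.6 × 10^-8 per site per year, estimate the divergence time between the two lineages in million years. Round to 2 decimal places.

2.86

p = 794/2408 ≈ 0.329734.
d = −(3/4) ln(1 − 4p/3) = −0.75 ln(1 − 0.439645) = −0.75 ln(0.560355)
  = −0.75 × (-0.579185) = 0.434389 substitutions/site.
Under a molecular clock d = 2μt, so t = d/(2μ) = 0.434389 / (2 × 7.6 × 10^-8) = 2.86 million years.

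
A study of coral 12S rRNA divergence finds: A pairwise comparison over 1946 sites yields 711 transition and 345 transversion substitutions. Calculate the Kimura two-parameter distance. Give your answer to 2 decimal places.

P = 711/1946 ≈ 0.365365 and Q = 345/1946 ≈ 0.177287.
Under the Kimura two-parameter model, d = −½ ln(1 − 2P − Q) − ¼ ln(1 − 2Q).
1 − 2P − Q = 0.091983, giving −½ ln(0.091983) = 1.193076.
1 − 2Q = 0.645426, giving −¼ ln(0.645426) = 0.109461.
d = 1.193076 + 0.109461 = 1.302537.

1.30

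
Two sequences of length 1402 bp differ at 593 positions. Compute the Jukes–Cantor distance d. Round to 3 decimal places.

p = 593/1402 ≈ 0.422967.
d = −(3/4) ln(1 − 4p/3) = −0.75 ln(1 − 0.563956) = −0.75 ln(0.436044)
  = −0.75 × (-0.830012) = 0.622509 substitutions/site.

0.623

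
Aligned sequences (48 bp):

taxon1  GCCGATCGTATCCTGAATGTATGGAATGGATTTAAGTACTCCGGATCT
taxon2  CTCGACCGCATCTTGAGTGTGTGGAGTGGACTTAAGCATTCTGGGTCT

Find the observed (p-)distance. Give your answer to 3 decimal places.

0.271

The sequences differ at 13 of 48 positions.
p = 13/48 = 0.270833… ≈ 0.271 (to 3 d.p.).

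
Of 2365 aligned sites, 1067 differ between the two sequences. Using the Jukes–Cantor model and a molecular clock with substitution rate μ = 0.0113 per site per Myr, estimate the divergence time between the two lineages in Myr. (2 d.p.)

30.54

p = 1067/2365 ≈ 0.451163.
d = −(3/4) ln(1 − 4p/3) = −0.75 ln(1 − 0.601551) = −0.75 ln(0.398449)
  = −0.75 × (-0.920176) = 0.690132 substitutions/site.
Under a molecular clock d = 2μt, so t = d/(2μ) = 0.690132 / (2 × 0.0113) = 30.54 Myr.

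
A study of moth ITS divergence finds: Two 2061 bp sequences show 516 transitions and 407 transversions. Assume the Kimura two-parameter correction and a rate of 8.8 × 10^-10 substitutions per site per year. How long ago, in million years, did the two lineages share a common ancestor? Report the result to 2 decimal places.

411.71

P = 516/2061 ≈ 0.250364 and Q = 407/2061 ≈ 0.197477.
Under the Kimura two-parameter model, d = −½ ln(1 − 2P − Q) − ¼ ln(1 − 2Q).
1 − 2P − Q = 0.301795, giving −½ ln(0.301795) = 0.599004.
1 − 2Q = 0.605046, giving −¼ ln(0.605046) = 0.125613.
d = 0.599004 + 0.125613 = 0.724617.
Under a molecular clock d = 2μt, so t = d/(2μ) = 0.724617 / (2 × 8.8 × 10^-10) = 411.71 million years.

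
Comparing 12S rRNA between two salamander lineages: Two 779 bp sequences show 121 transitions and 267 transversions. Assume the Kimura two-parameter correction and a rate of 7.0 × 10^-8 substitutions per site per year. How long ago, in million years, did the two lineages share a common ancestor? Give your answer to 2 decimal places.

P = 121/779 ≈ 0.155327 and Q = 267/779 ≈ 0.342747.
Under the Kimura two-parameter model, d = −½ ln(1 − 2P − Q) − ¼ ln(1 − 2Q).
1 − 2P − Q = 0.346599, giving −½ ln(0.346599) = 0.529793.
1 − 2Q = 0.314506, giving −¼ ln(0.314506) = 0.289188.
d = 0.529793 + 0.289188 = 0.818981.
Under a molecular clock d = 2μt, so t = d/(2μ) = 0.818981 / (2 × 7.0 × 10^-8) = 5.85 million years.

5.85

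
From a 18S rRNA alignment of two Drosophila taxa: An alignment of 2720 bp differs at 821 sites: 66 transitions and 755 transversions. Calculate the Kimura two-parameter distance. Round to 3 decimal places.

0.400

P = 66/2720 ≈ 0.024265 and Q = 755/2720 ≈ 0.277574.
Under the Kimura two-parameter model, d = −½ ln(1 − 2P − Q) − ¼ ln(1 − 2Q).
1 − 2P − Q = 0.673896, giving −½ ln(0.673896) = 0.197340.
1 − 2Q = 0.444852, giving −¼ ln(0.444852) = 0.202503.
d = 0.197340 + 0.202503 = 0.399843.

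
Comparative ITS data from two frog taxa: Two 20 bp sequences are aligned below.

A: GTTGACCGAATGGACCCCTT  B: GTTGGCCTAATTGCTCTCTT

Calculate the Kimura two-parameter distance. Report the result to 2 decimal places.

0.39

Of 20 sites, 3 differences are transitions and 3 are transversions, so P = 3/20 = 0.15 and Q = 3/20 = 0.15.
Under the Kimura two-parameter model, d = −½ ln(1 − 2P − Q) − ¼ ln(1 − 2Q).
1 − 2P − Q = 0.55, giving −½ ln(0.55) = 0.298919.
1 − 2Q = 0.7, giving −¼ ln(0.7) = 0.089169.
d = 0.298919 + 0.089169 = 0.388088.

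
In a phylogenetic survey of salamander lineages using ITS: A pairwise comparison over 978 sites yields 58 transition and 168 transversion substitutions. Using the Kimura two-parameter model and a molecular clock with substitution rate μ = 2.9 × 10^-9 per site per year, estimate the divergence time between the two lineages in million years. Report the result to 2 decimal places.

47.72

P = 58/978 ≈ 0.059305 and Q = 168/978 ≈ 0.171779.
Under the Kimura two-parameter model, d = −½ ln(1 − 2P − Q) − ¼ ln(1 − 2Q).
1 − 2P − Q = 0.709611, giving −½ ln(0.709611) = 0.171519.
1 − 2Q = 0.656442, giving −¼ ln(0.656442) = 0.105230.
d = 0.171519 + 0.105230 = 0.276749.
Under a molecular clock d = 2μt, so t = d/(2μ) = 0.276749 / (2 × 2.9 × 10^-9) = 47.72 million years.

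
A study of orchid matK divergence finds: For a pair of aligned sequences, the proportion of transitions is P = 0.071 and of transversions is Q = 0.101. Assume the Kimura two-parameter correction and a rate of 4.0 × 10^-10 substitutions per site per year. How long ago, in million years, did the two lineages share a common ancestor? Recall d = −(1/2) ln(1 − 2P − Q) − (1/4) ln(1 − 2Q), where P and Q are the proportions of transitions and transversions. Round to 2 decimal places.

Under the Kimura two-parameter model, d = −½ ln(1 − 2P − Q) − ¼ ln(1 − 2Q).
1 − 2P − Q = 0.757, giving −½ ln(0.757) = 0.139196.
1 − 2Q = 0.798, giving −¼ ln(0.798) = 0.056412.
d = 0.139196 + 0.056412 = 0.195608.
Under a molecular clock d = 2μt, so t = d/(2μ) = 0.195608 / (2 × 4.0 × 10^-10) = 244.51 million years.

244.51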